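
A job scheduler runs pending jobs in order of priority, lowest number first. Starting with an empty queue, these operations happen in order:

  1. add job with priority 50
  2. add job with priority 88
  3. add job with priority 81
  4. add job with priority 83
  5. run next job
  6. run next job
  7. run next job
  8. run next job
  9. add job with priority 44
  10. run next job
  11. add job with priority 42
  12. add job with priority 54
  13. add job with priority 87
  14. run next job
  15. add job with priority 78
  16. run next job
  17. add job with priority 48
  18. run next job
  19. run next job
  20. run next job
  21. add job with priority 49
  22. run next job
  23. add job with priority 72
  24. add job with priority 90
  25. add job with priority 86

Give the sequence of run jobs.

50, 81, 83, 88, 44, 42, 54, 48, 78, 87, 49

insert 50 → {50}
insert 88 → {50, 88}
insert 81 → {50, 81, 88}
insert 83 → {50, 81, 83, 88}
run next job → 50; now {81, 83, 88}
run next job → 81; now {83, 88}
run next job → 83; now {88}
run next job → 88; now {}
insert 44 → {44}
run next job → 44; now {}
insert 42 → {42}
insert 54 → {42, 54}
insert 87 → {42, 54, 87}
run next job → 42; now {54, 87}
insert 78 → {54, 78, 87}
run next job → 54; now {78, 87}
insert 48 → {48, 78, 87}
run next job → 48; now {78, 87}
run next job → 78; now {87}
run next job → 87; now {}
insert 49 → {49}
run next job → 49; now {}
insert 72 → {72}
insert 90 → {72, 90}
insert 86 → {72, 86, 90}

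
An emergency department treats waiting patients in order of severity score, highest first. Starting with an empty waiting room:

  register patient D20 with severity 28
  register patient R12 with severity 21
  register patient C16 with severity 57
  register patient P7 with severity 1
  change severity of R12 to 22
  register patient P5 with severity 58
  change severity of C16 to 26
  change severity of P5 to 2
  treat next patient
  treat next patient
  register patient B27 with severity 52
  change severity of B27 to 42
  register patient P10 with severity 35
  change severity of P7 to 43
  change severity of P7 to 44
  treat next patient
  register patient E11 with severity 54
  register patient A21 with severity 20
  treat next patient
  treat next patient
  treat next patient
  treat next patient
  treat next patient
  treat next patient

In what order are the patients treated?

add D20 (severity 28) → {D20:28}
add R12 (severity 21) → {D20:28, R12:21}
add C16 (severity 57) → {C16:57, D20:28, R12:21}
add P7 (severity 1) → {C16:57, D20:28, R12:21, P7:1}
update R12 to severity 22 → {C16:57, D20:28, R12:22, P7:1}
add P5 (severity 58) → {P5:58, C16:57, D20:28, R12:22, P7:1}
update C16 to severity 26 → {P5:58, D20:28, C16:26, R12:22, P7:1}
update P5 to severity 2 → {D20:28, C16:26, R12:22, P5:2, P7:1}
treat next patient → D20; now {C16:26, R12:22, P5:2, P7:1}
treat next patient → C16; now {R12:22, P5:2, P7:1}
add B27 (severity 52) → {B27:52, R12:22, P5:2, P7:1}
update B27 to severity 42 → {B27:42, R12:22, P5:2, P7:1}
add P10 (severity 35) → {B27:42, P10:35, R12:22, P5:2, P7:1}
update P7 to severity 43 → {P7:43, B27:42, P10:35, R12:22, P5:2}
update P7 to severity 44 → {P7:44, B27:42, P10:35, R12:22, P5:2}
treat next patient → P7; now {B27:42, P10:35, R12:22, P5:2}
add E11 (severity 54) → {E11:54, B27:42, P10:35, R12:22, P5:2}
add A21 (severity 20) → {E11:54, B27:42, P10:35, R12:22, A21:20, P5:2}
treat next patient → E11; now {B27:42, P10:35, R12:22, A21:20, P5:2}
treat next patient → B27; now {P10:35, R12:22, A21:20, P5:2}
treat next patient → P10; now {R12:22, A21:20, P5:2}
treat next patient → R12; now {A21:20, P5:2}
treat next patient → A21; now {P5:2}
treat next patient → P5; now {}

[D20, C16, P7, E11, B27, P10, R12, A21, P5]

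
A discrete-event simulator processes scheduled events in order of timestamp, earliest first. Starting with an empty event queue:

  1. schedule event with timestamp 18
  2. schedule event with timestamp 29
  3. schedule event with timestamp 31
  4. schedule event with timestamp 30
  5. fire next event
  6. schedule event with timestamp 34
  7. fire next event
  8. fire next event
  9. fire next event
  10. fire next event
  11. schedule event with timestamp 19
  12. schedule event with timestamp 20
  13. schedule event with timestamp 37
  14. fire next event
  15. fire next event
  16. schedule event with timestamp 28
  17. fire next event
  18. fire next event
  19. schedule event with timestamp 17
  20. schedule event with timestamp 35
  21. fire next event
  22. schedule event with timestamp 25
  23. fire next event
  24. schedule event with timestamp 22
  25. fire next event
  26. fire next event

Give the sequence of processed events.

[18, 29, 30, 31, 34, 19, 20, 28, 37, 17, 25, 22, 35]

insert 18 → {18}
insert 29 → {18, 29}
insert 31 → {18, 29, 31}
insert 30 → {18, 29, 30, 31}
fire next event → 18; now {29, 30, 31}
insert 34 → {29, 30, 31, 34}
fire next event → 29; now {30, 31, 34}
fire next event → 30; now {31, 34}
fire next event → 31; now {34}
fire next event → 34; now {}
insert 19 → {19}
insert 20 → {19, 20}
insert 37 → {19, 20, 37}
fire next event → 19; now {20, 37}
fire next event → 20; now {37}
insert 28 → {28, 37}
fire next event → 28; now {37}
fire next event → 37; now {}
insert 17 → {17}
insert 35 → {17, 35}
fire next event → 17; now {35}
insert 25 → {25, 35}
fire next event → 25; now {35}
insert 22 → {22, 35}
fire next event → 22; now {35}
fire next event → 35; now {}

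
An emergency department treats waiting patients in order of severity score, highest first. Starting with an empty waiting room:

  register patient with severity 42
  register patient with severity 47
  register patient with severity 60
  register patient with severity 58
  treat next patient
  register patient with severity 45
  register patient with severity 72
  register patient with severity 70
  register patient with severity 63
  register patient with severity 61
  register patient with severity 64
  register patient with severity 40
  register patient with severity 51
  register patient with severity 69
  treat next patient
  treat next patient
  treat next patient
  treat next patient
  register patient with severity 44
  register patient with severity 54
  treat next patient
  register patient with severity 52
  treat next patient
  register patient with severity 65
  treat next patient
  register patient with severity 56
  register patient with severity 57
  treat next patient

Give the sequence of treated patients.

insert 42 → {42}
insert 47 → {47, 42}
insert 60 → {60, 47, 42}
insert 58 → {60, 58, 47, 42}
treat next patient → 60; now {58, 47, 42}
insert 45 → {58, 47, 45, 42}
insert 72 → {72, 58, 47, 45, 42}
insert 70 → {72, 70, 58, 47, 45, 42}
insert 63 → {72, 70, 63, 58, 47, 45, 42}
insert 61 → {72, 70, 63, 61, 58, 47, 45, 42}
insert 64 → {72, 70, 64, 63, 61, 58, 47, 45, 42}
insert 40 → {72, 70, 64, 63, 61, 58, 47, 45, 42, 40}
insert 51 → {72, 70, 64, 63, 61, 58, 51, 47, 45, 42, 40}
insert 69 → {72, 70, 69, 64, 63, 61, 58, 51, 47, 45, 42, 40}
treat next patient → 72; now {70, 69, 64, 63, 61, 58, 51, 47, 45, 42, 40}
treat next patient → 70; now {69, 64, 63, 61, 58, 51, 47, 45, 42, 40}
treat next patient → 69; now {64, 63, 61, 58, 51, 47, 45, 42, 40}
treat next patient → 64; now {63, 61, 58, 51, 47, 45, 42, 40}
insert 44 → {63, 61, 58, 51, 47, 45, 44, 42, 40}
insert 54 → {63, 61, 58, 54, 51, 47, 45, 44, 42, 40}
treat next patient → 63; now {61, 58, 54, 51, 47, 45, 44, 42, 40}
insert 52 → {61, 58, 54, 52, 51, 47, 45, 44, 42, 40}
treat next patient → 61; now {58, 54, 52, 51, 47, 45, 44, 42, 40}
insert 65 → {65, 58, 54, 52, 51, 47, 45, 44, 42, 40}
treat next patient → 65; now {58, 54, 52, 51, 47, 45, 44, 42, 40}
insert 56 → {58, 56, 54, 52, 51, 47, 45, 44, 42, 40}
insert 57 → {58, 57, 56, 54, 52, 51, 47, 45, 44, 42, 40}
treat next patient → 58; now {57, 56, 54, 52, 51, 47, 45, 44, 42, 40}

[60, 72, 70, 69, 64, 63, 61, 65, 58]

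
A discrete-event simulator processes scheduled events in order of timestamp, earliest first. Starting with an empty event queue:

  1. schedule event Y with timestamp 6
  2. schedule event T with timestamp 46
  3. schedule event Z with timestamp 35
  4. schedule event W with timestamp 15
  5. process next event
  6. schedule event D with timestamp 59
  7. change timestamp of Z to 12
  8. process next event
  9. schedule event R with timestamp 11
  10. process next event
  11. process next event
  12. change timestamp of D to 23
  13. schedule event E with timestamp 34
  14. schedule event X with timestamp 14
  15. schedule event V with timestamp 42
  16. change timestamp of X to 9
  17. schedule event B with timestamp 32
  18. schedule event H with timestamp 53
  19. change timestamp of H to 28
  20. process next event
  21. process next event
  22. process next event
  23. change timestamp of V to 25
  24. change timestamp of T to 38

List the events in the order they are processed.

Y, Z, R, W, X, D, H

add Y (timestamp 6) → {Y:6}
add T (timestamp 46) → {Y:6, T:46}
add Z (timestamp 35) → {Y:6, Z:35, T:46}
add W (timestamp 15) → {Y:6, W:15, Z:35, T:46}
process next event → Y; now {W:15, Z:35, T:46}
add D (timestamp 59) → {W:15, Z:35, T:46, D:59}
update Z to timestamp 12 → {Z:12, W:15, T:46, D:59}
process next event → Z; now {W:15, T:46, D:59}
add R (timestamp 11) → {R:11, W:15, T:46, D:59}
process next event → R; now {W:15, T:46, D:59}
process next event → W; now {T:46, D:59}
update D to timestamp 23 → {D:23, T:46}
add E (timestamp 34) → {D:23, E:34, T:46}
add X (timestamp 14) → {X:14, D:23, E:34, T:46}
add V (timestamp 42) → {X:14, D:23, E:34, V:42, T:46}
update X to timestamp 9 → {X:9, D:23, E:34, V:42, T:46}
add B (timestamp 32) → {X:9, D:23, B:32, E:34, V:42, T:46}
add H (timestamp 53) → {X:9, D:23, B:32, E:34, V:42, T:46, H:53}
update H to timestamp 28 → {X:9, D:23, H:28, B:32, E:34, V:42, T:46}
process next event → X; now {D:23, H:28, B:32, E:34, V:42, T:46}
process next event → D; now {H:28, B:32, E:34, V:42, T:46}
process next event → H; now {B:32, E:34, V:42, T:46}
update V to timestamp 25 → {V:25, B:32, E:34, T:46}
update T to timestamp 38 → {V:25, B:32, E:34, T:38}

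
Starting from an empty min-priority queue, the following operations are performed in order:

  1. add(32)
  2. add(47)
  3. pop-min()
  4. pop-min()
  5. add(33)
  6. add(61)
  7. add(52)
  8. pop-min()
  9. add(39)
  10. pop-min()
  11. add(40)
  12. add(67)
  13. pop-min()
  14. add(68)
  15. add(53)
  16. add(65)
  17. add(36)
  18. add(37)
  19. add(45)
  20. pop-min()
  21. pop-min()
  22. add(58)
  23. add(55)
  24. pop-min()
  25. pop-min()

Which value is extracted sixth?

36

insert 32 → {32}
insert 47 → {32, 47}
pop-min → 32; now {47}
pop-min → 47; now {}
insert 33 → {33}
insert 61 → {33, 61}
insert 52 → {33, 52, 61}
pop-min → 33; now {52, 61}
insert 39 → {39, 52, 61}
pop-min → 39; now {52, 61}
insert 40 → {40, 52, 61}
insert 67 → {40, 52, 61, 67}
pop-min → 40; now {52, 61, 67}
insert 68 → {52, 61, 67, 68}
insert 53 → {52, 53, 61, 67, 68}
insert 65 → {52, 53, 61, 65, 67, 68}
insert 36 → {36, 52, 53, 61, 65, 67, 68}
insert 37 → {36, 37, 52, 53, 61, 65, 67, 68}
insert 45 → {36, 37, 45, 52, 53, 61, 65, 67, 68}
pop-min → 36; now {37, 45, 52, 53, 61, 65, 67, 68}
pop-min → 37; now {45, 52, 53, 61, 65, 67, 68}
insert 58 → {45, 52, 53, 58, 61, 65, 67, 68}
insert 55 → {45, 52, 53, 55, 58, 61, 65, 67, 68}
pop-min → 45; now {52, 53, 55, 58, 61, 65, 67, 68}
pop-min → 52; now {53, 55, 58, 61, 65, 67, 68}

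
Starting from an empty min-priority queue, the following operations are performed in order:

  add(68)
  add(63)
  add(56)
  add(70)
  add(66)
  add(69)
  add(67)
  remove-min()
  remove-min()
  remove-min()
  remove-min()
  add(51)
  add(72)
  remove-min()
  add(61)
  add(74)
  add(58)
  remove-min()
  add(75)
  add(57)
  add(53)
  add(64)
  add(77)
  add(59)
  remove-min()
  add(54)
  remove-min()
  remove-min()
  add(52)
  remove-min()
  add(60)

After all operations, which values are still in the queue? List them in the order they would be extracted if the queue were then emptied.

59, 60, 61, 64, 68, 69, 70, 72, 74, 75, 77

insert 68 → {68}
insert 63 → {63, 68}
insert 56 → {56, 63, 68}
insert 70 → {56, 63, 68, 70}
insert 66 → {56, 63, 66, 68, 70}
insert 69 → {56, 63, 66, 68, 69, 70}
insert 67 → {56, 63, 66, 67, 68, 69, 70}
remove-min → 56; now {63, 66, 67, 68, 69, 70}
remove-min → 63; now {66, 67, 68, 69, 70}
remove-min → 66; now {67, 68, 69, 70}
remove-min → 67; now {68, 69, 70}
insert 51 → {51, 68, 69, 70}
insert 72 → {51, 68, 69, 70, 72}
remove-min → 51; now {68, 69, 70, 72}
insert 61 → {61, 68, 69, 70, 72}
insert 74 → {61, 68, 69, 70, 72, 74}
insert 58 → {58, 61, 68, 69, 70, 72, 74}
remove-min → 58; now {61, 68, 69, 70, 72, 74}
insert 75 → {61, 68, 69, 70, 72, 74, 75}
insert 57 → {57, 61, 68, 69, 70, 72, 74, 75}
insert 53 → {53, 57, 61, 68, 69, 70, 72, 74, 75}
insert 64 → {53, 57, 61, 64, 68, 69, 70, 72, 74, 75}
insert 77 → {53, 57, 61, 64, 68, 69, 70, 72, 74, 75, 77}
insert 59 → {53, 57, 59, 61, 64, 68, 69, 70, 72, 74, 75, 77}
remove-min → 53; now {57, 59, 61, 64, 68, 69, 70, 72, 74, 75, 77}
insert 54 → {54, 57, 59, 61, 64, 68, 69, 70, 72, 74, 75, 77}
remove-min → 54; now {57, 59, 61, 64, 68, 69, 70, 72, 74, 75, 77}
remove-min → 57; now {59, 61, 64, 68, 69, 70, 72, 74, 75, 77}
insert 52 → {52, 59, 61, 64, 68, 69, 70, 72, 74, 75, 77}
remove-min → 52; now {59, 61, 64, 68, 69, 70, 72, 74, 75, 77}
insert 60 → {59, 60, 61, 64, 68, 69, 70, 72, 74, 75, 77}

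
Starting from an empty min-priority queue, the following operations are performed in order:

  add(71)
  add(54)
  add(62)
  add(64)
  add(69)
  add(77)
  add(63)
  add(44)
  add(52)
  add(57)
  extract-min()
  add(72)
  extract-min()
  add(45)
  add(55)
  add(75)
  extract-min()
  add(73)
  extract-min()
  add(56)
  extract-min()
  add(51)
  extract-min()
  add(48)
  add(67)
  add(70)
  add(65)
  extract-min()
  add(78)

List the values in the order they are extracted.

[44, 52, 45, 54, 55, 51, 48]

insert 71 → {71}
insert 54 → {54, 71}
insert 62 → {54, 62, 71}
insert 64 → {54, 62, 64, 71}
insert 69 → {54, 62, 64, 69, 71}
insert 77 → {54, 62, 64, 69, 71, 77}
insert 63 → {54, 62, 63, 64, 69, 71, 77}
insert 44 → {44, 54, 62, 63, 64, 69, 71, 77}
insert 52 → {44, 52, 54, 62, 63, 64, 69, 71, 77}
insert 57 → {44, 52, 54, 57, 62, 63, 64, 69, 71, 77}
extract-min → 44; now {52, 54, 57, 62, 63, 64, 69, 71, 77}
insert 72 → {52, 54, 57, 62, 63, 64, 69, 71, 72, 77}
extract-min → 52; now {54, 57, 62, 63, 64, 69, 71, 72, 77}
insert 45 → {45, 54, 57, 62, 63, 64, 69, 71, 72, 77}
insert 55 → {45, 54, 55, 57, 62, 63, 64, 69, 71, 72, 77}
insert 75 → {45, 54, 55, 57, 62, 63, 64, 69, 71, 72, 75, 77}
extract-min → 45; now {54, 55, 57, 62, 63, 64, 69, 71, 72, 75, 77}
insert 73 → {54, 55, 57, 62, 63, 64, 69, 71, 72, 73, 75, 77}
extract-min → 54; now {55, 57, 62, 63, 64, 69, 71, 72, 73, 75, 77}
insert 56 → {55, 56, 57, 62, 63, 64, 69, 71, 72, 73, 75, 77}
extract-min → 55; now {56, 57, 62, 63, 64, 69, 71, 72, 73, 75, 77}
insert 51 → {51, 56, 57, 62, 63, 64, 69, 71, 72, 73, 75, 77}
extract-min → 51; now {56, 57, 62, 63, 64, 69, 71, 72, 73, 75, 77}
insert 48 → {48, 56, 57, 62, 63, 64, 69, 71, 72, 73, 75, 77}
insert 67 → {48, 56, 57, 62, 63, 64, 67, 69, 71, 72, 73, 75, 77}
insert 70 → {48, 56, 57, 62, 63, 64, 67, 69, 70, 71, 72, 73, 75, 77}
insert 65 → {48, 56, 57, 62, 63, 64, 65, 67, 69, 70, 71, 72, 73, 75, 77}
extract-min → 48; now {56, 57, 62, 63, 64, 65, 67, 69, 70, 71, 72, 73, 75, 77}
insert 78 → {56, 57, 62, 63, 64, 65, 67, 69, 70, 71, 72, 73, 75, 77, 78}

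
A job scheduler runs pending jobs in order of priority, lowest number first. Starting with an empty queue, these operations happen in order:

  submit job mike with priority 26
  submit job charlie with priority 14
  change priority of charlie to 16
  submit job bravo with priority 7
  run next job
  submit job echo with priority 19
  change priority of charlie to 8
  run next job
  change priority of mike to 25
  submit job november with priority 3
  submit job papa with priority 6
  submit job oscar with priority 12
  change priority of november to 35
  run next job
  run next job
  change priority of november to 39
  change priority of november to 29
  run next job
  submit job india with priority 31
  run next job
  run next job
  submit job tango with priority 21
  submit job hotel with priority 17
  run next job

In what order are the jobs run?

bravo → charlie → papa → oscar → echo → mike → november → hotel

add mike (priority 26) → {mike:26}
add charlie (priority 14) → {charlie:14, mike:26}
update charlie to priority 16 → {charlie:16, mike:26}
add bravo (priority 7) → {bravo:7, charlie:16, mike:26}
run next job → bravo; now {charlie:16, mike:26}
add echo (priority 19) → {charlie:16, echo:19, mike:26}
update charlie to priority 8 → {charlie:8, echo:19, mike:26}
run next job → charlie; now {echo:19, mike:26}
update mike to priority 25 → {echo:19, mike:25}
add november (priority 3) → {november:3, echo:19, mike:25}
add papa (priority 6) → {november:3, papa:6, echo:19, mike:25}
add oscar (priority 12) → {november:3, papa:6, oscar:12, echo:19, mike:25}
update november to priority 35 → {papa:6, oscar:12, echo:19, mike:25, november:35}
run next job → papa; now {oscar:12, echo:19, mike:25, november:35}
run next job → oscar; now {echo:19, mike:25, november:35}
update november to priority 39 → {echo:19, mike:25, november:39}
update november to priority 29 → {echo:19, mike:25, november:29}
run next job → echo; now {mike:25, november:29}
add india (priority 31) → {mike:25, november:29, india:31}
run next job → mike; now {november:29, india:31}
run next job → november; now {india:31}
add tango (priority 21) → {tango:21, india:31}
add hotel (priority 17) → {hotel:17, tango:21, india:31}
run next job → hotel; now {tango:21, india:31}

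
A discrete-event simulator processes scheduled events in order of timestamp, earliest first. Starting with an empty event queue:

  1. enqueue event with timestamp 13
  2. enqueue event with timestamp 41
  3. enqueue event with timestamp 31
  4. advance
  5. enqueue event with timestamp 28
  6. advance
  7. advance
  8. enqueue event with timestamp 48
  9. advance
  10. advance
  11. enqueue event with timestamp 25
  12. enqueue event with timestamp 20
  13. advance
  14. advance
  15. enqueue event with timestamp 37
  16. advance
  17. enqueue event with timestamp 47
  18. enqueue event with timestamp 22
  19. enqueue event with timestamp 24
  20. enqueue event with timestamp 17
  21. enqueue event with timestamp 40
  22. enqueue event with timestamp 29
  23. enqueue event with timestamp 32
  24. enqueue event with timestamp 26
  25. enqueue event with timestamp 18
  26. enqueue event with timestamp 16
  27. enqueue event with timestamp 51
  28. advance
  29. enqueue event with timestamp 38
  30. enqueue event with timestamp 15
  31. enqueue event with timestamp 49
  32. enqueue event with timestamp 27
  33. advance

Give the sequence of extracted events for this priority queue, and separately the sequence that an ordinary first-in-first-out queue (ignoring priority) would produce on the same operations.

priority queue: 13, 28, 31, 41, 48, 20, 25, 37, 16, 15; FIFO queue: 13 → 41 → 31 → 28 → 48 → 25 → 20 → 37 → 47 → 22

insert 13 → {13}
insert 41 → {13, 41}
insert 31 → {13, 31, 41}
advance → 13; now {31, 41}
insert 28 → {28, 31, 41}
advance → 28; now {31, 41}
advance → 31; now {41}
insert 48 → {41, 48}
advance → 41; now {48}
advance → 48; now {}
insert 25 → {25}
insert 20 → {20, 25}
advance → 20; now {25}
advance → 25; now {}
insert 37 → {37}
advance → 37; now {}
insert 47 → {47}
insert 22 → {22, 47}
insert 24 → {22, 24, 47}
insert 17 → {17, 22, 24, 47}
insert 40 → {17, 22, 24, 40, 47}
insert 29 → {17, 22, 24, 29, 40, 47}
insert 32 → {17, 22, 24, 29, 32, 40, 47}
insert 26 → {17, 22, 24, 26, 29, 32, 40, 47}
insert 18 → {17, 18, 22, 24, 26, 29, 32, 40, 47}
insert 16 → {16, 17, 18, 22, 24, 26, 29, 32, 40, 47}
insert 51 → {16, 17, 18, 22, 24, 26, 29, 32, 40, 47, 51}
advance → 16; now {17, 18, 22, 24, 26, 29, 32, 40, 47, 51}
insert 38 → {17, 18, 22, 24, 26, 29, 32, 38, 40, 47, 51}
insert 15 → {15, 17, 18, 22, 24, 26, 29, 32, 38, 40, 47, 51}
insert 49 → {15, 17, 18, 22, 24, 26, 29, 32, 38, 40, 47, 49, 51}
insert 27 → {15, 17, 18, 22, 24, 26, 27, 29, 32, 38, 40, 47, 49, 51}
advance → 15; now {17, 18, 22, 24, 26, 27, 29, 32, 38, 40, 47, 49, 51}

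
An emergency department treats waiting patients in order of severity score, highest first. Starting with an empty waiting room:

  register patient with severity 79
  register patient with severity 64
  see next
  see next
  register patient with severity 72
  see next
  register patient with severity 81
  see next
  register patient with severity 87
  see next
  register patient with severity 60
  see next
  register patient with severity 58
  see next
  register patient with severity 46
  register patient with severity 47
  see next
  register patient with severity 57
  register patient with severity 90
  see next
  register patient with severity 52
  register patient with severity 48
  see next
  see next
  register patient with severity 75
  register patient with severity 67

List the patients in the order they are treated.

insert 79 → {79}
insert 64 → {79, 64}
see next → 79; now {64}
see next → 64; now {}
insert 72 → {72}
see next → 72; now {}
insert 81 → {81}
see next → 81; now {}
insert 87 → {87}
see next → 87; now {}
insert 60 → {60}
see next → 60; now {}
insert 58 → {58}
see next → 58; now {}
insert 46 → {46}
insert 47 → {47, 46}
see next → 47; now {46}
insert 57 → {57, 46}
insert 90 → {90, 57, 46}
see next → 90; now {57, 46}
insert 52 → {57, 52, 46}
insert 48 → {57, 52, 48, 46}
see next → 57; now {52, 48, 46}
see next → 52; now {48, 46}
insert 75 → {75, 48, 46}
insert 67 → {75, 67, 48, 46}

79, 64, 72, 81, 87, 60, 58, 47, 90, 57, 52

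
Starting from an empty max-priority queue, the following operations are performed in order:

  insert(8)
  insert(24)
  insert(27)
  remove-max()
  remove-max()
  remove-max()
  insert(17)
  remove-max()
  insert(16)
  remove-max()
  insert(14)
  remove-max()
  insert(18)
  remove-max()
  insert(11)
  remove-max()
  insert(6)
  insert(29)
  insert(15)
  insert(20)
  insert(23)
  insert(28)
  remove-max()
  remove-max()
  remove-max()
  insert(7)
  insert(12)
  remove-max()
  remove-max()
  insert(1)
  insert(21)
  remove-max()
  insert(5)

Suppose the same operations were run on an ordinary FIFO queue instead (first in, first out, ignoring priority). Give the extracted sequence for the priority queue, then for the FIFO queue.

insert 8 → {8}
insert 24 → {24, 8}
insert 27 → {27, 24, 8}
remove-max → 27; now {24, 8}
remove-max → 24; now {8}
remove-max → 8; now {}
insert 17 → {17}
remove-max → 17; now {}
insert 16 → {16}
remove-max → 16; now {}
insert 14 → {14}
remove-max → 14; now {}
insert 18 → {18}
remove-max → 18; now {}
insert 11 → {11}
remove-max → 11; now {}
insert 6 → {6}
insert 29 → {29, 6}
insert 15 → {29, 15, 6}
insert 20 → {29, 20, 15, 6}
insert 23 → {29, 23, 20, 15, 6}
insert 28 → {29, 28, 23, 20, 15, 6}
remove-max → 29; now {28, 23, 20, 15, 6}
remove-max → 28; now {23, 20, 15, 6}
remove-max → 23; now {20, 15, 6}
insert 7 → {20, 15, 7, 6}
insert 12 → {20, 15, 12, 7, 6}
remove-max → 20; now {15, 12, 7, 6}
remove-max → 15; now {12, 7, 6}
insert 1 → {12, 7, 6, 1}
insert 21 → {21, 12, 7, 6, 1}
remove-max → 21; now {12, 7, 6, 1}
insert 5 → {12, 7, 6, 5, 1}

priority queue: [27, 24, 8, 17, 16, 14, 18, 11, 29, 28, 23, 20, 15, 21]; FIFO queue: 8 → 24 → 27 → 17 → 16 → 14 → 18 → 11 → 6 → 29 → 15 → 20 → 23 → 28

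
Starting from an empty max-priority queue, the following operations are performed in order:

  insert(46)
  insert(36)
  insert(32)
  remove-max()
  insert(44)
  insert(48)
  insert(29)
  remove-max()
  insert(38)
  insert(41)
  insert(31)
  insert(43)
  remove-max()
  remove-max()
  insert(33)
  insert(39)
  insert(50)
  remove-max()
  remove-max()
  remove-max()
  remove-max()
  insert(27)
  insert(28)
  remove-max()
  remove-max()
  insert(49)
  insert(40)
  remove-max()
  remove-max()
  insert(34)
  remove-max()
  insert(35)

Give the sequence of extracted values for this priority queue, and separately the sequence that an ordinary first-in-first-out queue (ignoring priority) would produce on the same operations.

priority queue: 46, 48, 44, 43, 50, 41, 39, 38, 36, 33, 49, 40, 34; FIFO queue: 46 → 36 → 32 → 44 → 48 → 29 → 38 → 41 → 31 → 43 → 33 → 39 → 50

insert 46 → {46}
insert 36 → {46, 36}
insert 32 → {46, 36, 32}
remove-max → 46; now {36, 32}
insert 44 → {44, 36, 32}
insert 48 → {48, 44, 36, 32}
insert 29 → {48, 44, 36, 32, 29}
remove-max → 48; now {44, 36, 32, 29}
insert 38 → {44, 38, 36, 32, 29}
insert 41 → {44, 41, 38, 36, 32, 29}
insert 31 → {44, 41, 38, 36, 32, 31, 29}
insert 43 → {44, 43, 41, 38, 36, 32, 31, 29}
remove-max → 44; now {43, 41, 38, 36, 32, 31, 29}
remove-max → 43; now {41, 38, 36, 32, 31, 29}
insert 33 → {41, 38, 36, 33, 32, 31, 29}
insert 39 → {41, 39, 38, 36, 33, 32, 31, 29}
insert 50 → {50, 41, 39, 38, 36, 33, 32, 31, 29}
remove-max → 50; now {41, 39, 38, 36, 33, 32, 31, 29}
remove-max → 41; now {39, 38, 36, 33, 32, 31, 29}
remove-max → 39; now {38, 36, 33, 32, 31, 29}
remove-max → 38; now {36, 33, 32, 31, 29}
insert 27 → {36, 33, 32, 31, 29, 27}
insert 28 → {36, 33, 32, 31, 29, 28, 27}
remove-max → 36; now {33, 32, 31, 29, 28, 27}
remove-max → 33; now {32, 31, 29, 28, 27}
insert 49 → {49, 32, 31, 29, 28, 27}
insert 40 → {49, 40, 32, 31, 29, 28, 27}
remove-max → 49; now {40, 32, 31, 29, 28, 27}
remove-max → 40; now {32, 31, 29, 28, 27}
insert 34 → {34, 32, 31, 29, 28, 27}
remove-max → 34; now {32, 31, 29, 28, 27}
insert 35 → {35, 32, 31, 29, 28, 27}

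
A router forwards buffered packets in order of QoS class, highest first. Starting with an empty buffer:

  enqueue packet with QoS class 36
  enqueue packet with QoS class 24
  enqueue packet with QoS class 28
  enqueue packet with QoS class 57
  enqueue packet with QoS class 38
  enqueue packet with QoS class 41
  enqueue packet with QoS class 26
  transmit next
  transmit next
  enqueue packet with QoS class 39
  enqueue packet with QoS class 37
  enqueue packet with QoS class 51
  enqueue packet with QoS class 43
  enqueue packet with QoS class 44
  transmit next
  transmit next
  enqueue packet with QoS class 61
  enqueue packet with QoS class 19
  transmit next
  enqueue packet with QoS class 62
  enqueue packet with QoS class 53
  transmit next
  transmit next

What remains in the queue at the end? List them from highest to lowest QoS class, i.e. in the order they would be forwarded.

[43, 39, 38, 37, 36, 28, 26, 24, 19]

insert 36 → {36}
insert 24 → {36, 24}
insert 28 → {36, 28, 24}
insert 57 → {57, 36, 28, 24}
insert 38 → {57, 38, 36, 28, 24}
insert 41 → {57, 41, 38, 36, 28, 24}
insert 26 → {57, 41, 38, 36, 28, 26, 24}
transmit next → 57; now {41, 38, 36, 28, 26, 24}
transmit next → 41; now {38, 36, 28, 26, 24}
insert 39 → {39, 38, 36, 28, 26, 24}
insert 37 → {39, 38, 37, 36, 28, 26, 24}
insert 51 → {51, 39, 38, 37, 36, 28, 26, 24}
insert 43 → {51, 43, 39, 38, 37, 36, 28, 26, 24}
insert 44 → {51, 44, 43, 39, 38, 37, 36, 28, 26, 24}
transmit next → 51; now {44, 43, 39, 38, 37, 36, 28, 26, 24}
transmit next → 44; now {43, 39, 38, 37, 36, 28, 26, 24}
insert 61 → {61, 43, 39, 38, 37, 36, 28, 26, 24}
insert 19 → {61, 43, 39, 38, 37, 36, 28, 26, 24, 19}
transmit next → 61; now {43, 39, 38, 37, 36, 28, 26, 24, 19}
insert 62 → {62, 43, 39, 38, 37, 36, 28, 26, 24, 19}
insert 53 → {62, 53, 43, 39, 38, 37, 36, 28, 26, 24, 19}
transmit next → 62; now {53, 43, 39, 38, 37, 36, 28, 26, 24, 19}
transmit next → 53; now {43, 39, 38, 37, 36, 28, 26, 24, 19}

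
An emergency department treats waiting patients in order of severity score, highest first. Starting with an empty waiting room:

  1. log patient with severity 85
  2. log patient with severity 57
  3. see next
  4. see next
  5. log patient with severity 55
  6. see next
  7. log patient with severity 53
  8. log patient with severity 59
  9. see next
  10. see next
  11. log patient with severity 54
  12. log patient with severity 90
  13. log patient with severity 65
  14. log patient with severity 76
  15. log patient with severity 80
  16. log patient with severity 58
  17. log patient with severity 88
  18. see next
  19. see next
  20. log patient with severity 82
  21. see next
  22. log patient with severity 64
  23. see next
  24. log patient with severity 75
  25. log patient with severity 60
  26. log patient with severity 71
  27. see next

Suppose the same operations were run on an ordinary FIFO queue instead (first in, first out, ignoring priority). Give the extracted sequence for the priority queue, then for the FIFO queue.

priority queue: 85, 57, 55, 59, 53, 90, 88, 82, 80, 76; FIFO queue: 85 → 57 → 55 → 53 → 59 → 54 → 90 → 65 → 76 → 80

insert 85 → {85}
insert 57 → {85, 57}
see next → 85; now {57}
see next → 57; now {}
insert 55 → {55}
see next → 55; now {}
insert 53 → {53}
insert 59 → {59, 53}
see next → 59; now {53}
see next → 53; now {}
insert 54 → {54}
insert 90 → {90, 54}
insert 65 → {90, 65, 54}
insert 76 → {90, 76, 65, 54}
insert 80 → {90, 80, 76, 65, 54}
insert 58 → {90, 80, 76, 65, 58, 54}
insert 88 → {90, 88, 80, 76, 65, 58, 54}
see next → 90; now {88, 80, 76, 65, 58, 54}
see next → 88; now {80, 76, 65, 58, 54}
insert 82 → {82, 80, 76, 65, 58, 54}
see next → 82; now {80, 76, 65, 58, 54}
insert 64 → {80, 76, 65, 64, 58, 54}
see next → 80; now {76, 65, 64, 58, 54}
insert 75 → {76, 75, 65, 64, 58, 54}
insert 60 → {76, 75, 65, 64, 60, 58, 54}
insert 71 → {76, 75, 71, 65, 64, 60, 58, 54}
see next → 76; now {75, 71, 65, 64, 60, 58, 54}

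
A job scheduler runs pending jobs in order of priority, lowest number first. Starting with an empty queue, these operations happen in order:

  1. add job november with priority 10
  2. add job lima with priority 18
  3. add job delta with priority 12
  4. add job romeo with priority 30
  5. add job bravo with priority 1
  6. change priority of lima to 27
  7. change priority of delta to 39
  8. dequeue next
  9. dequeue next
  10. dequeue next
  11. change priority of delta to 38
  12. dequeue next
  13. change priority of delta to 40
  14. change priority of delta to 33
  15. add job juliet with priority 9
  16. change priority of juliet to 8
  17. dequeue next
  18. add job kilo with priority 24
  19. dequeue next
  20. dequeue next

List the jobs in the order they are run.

bravo, november, lima, romeo, juliet, kilo, delta

add november (priority 10) → {november:10}
add lima (priority 18) → {november:10, lima:18}
add delta (priority 12) → {november:10, delta:12, lima:18}
add romeo (priority 30) → {november:10, delta:12, lima:18, romeo:30}
add bravo (priority 1) → {bravo:1, november:10, delta:12, lima:18, romeo:30}
update lima to priority 27 → {bravo:1, november:10, delta:12, lima:27, romeo:30}
update delta to priority 39 → {bravo:1, november:10, lima:27, romeo:30, delta:39}
dequeue next → bravo; now {november:10, lima:27, romeo:30, delta:39}
dequeue next → november; now {lima:27, romeo:30, delta:39}
dequeue next → lima; now {romeo:30, delta:39}
update delta to priority 38 → {romeo:30, delta:38}
dequeue next → romeo; now {delta:38}
update delta to priority 40 → {delta:40}
update delta to priority 33 → {delta:33}
add juliet (priority 9) → {juliet:9, delta:33}
update juliet to priority 8 → {juliet:8, delta:33}
dequeue next → juliet; now {delta:33}
add kilo (priority 24) → {kilo:24, delta:33}
dequeue next → kilo; now {delta:33}
dequeue next → delta; now {}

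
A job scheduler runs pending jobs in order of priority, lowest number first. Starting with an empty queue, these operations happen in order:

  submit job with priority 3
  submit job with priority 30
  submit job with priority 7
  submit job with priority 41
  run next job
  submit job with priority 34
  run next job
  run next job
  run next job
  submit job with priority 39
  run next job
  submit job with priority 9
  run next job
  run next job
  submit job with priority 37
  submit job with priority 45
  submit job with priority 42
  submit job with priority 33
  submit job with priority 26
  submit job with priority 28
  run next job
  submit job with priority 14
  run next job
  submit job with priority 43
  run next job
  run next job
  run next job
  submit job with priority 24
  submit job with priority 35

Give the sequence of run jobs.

[3, 7, 30, 34, 39, 9, 41, 26, 14, 28, 33, 37]

insert 3 → {3}
insert 30 → {3, 30}
insert 7 → {3, 7, 30}
insert 41 → {3, 7, 30, 41}
run next job → 3; now {7, 30, 41}
insert 34 → {7, 30, 34, 41}
run next job → 7; now {30, 34, 41}
run next job → 30; now {34, 41}
run next job → 34; now {41}
insert 39 → {39, 41}
run next job → 39; now {41}
insert 9 → {9, 41}
run next job → 9; now {41}
run next job → 41; now {}
insert 37 → {37}
insert 45 → {37, 45}
insert 42 → {37, 42, 45}
insert 33 → {33, 37, 42, 45}
insert 26 → {26, 33, 37, 42, 45}
insert 28 → {26, 28, 33, 37, 42, 45}
run next job → 26; now {28, 33, 37, 42, 45}
insert 14 → {14, 28, 33, 37, 42, 45}
run next job → 14; now {28, 33, 37, 42, 45}
insert 43 → {28, 33, 37, 42, 43, 45}
run next job → 28; now {33, 37, 42, 43, 45}
run next job → 33; now {37, 42, 43, 45}
run next job → 37; now {42, 43, 45}
insert 24 → {24, 42, 43, 45}
insert 35 → {24, 35, 42, 43, 45}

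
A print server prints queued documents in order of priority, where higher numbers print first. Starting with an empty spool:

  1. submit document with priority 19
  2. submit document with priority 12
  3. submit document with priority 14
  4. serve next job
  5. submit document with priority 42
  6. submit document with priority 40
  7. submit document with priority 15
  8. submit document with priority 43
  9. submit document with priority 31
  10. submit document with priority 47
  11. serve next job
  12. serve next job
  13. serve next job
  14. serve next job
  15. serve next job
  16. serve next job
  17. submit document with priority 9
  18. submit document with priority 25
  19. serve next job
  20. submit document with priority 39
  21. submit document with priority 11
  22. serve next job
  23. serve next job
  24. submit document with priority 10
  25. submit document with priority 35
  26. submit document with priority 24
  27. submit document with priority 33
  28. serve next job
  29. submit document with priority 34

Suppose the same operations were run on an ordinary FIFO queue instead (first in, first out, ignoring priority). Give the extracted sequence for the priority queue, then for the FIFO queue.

priority queue: [19, 47, 43, 42, 40, 31, 15, 25, 39, 14, 35]; FIFO queue: 19 → 12 → 14 → 42 → 40 → 15 → 43 → 31 → 47 → 9 → 25

insert 19 → {19}
insert 12 → {19, 12}
insert 14 → {19, 14, 12}
serve next job → 19; now {14, 12}
insert 42 → {42, 14, 12}
insert 40 → {42, 40, 14, 12}
insert 15 → {42, 40, 15, 14, 12}
insert 43 → {43, 42, 40, 15, 14, 12}
insert 31 → {43, 42, 40, 31, 15, 14, 12}
insert 47 → {47, 43, 42, 40, 31, 15, 14, 12}
serve next job → 47; now {43, 42, 40, 31, 15, 14, 12}
serve next job → 43; now {42, 40, 31, 15, 14, 12}
serve next job → 42; now {40, 31, 15, 14, 12}
serve next job → 40; now {31, 15, 14, 12}
serve next job → 31; now {15, 14, 12}
serve next job → 15; now {14, 12}
insert 9 → {14, 12, 9}
insert 25 → {25, 14, 12, 9}
serve next job → 25; now {14, 12, 9}
insert 39 → {39, 14, 12, 9}
insert 11 → {39, 14, 12, 11, 9}
serve next job → 39; now {14, 12, 11, 9}
serve next job → 14; now {12, 11, 9}
insert 10 → {12, 11, 10, 9}
insert 35 → {35, 12, 11, 10, 9}
insert 24 → {35, 24, 12, 11, 10, 9}
insert 33 → {35, 33, 24, 12, 11, 10, 9}
serve next job → 35; now {33, 24, 12, 11, 10, 9}
insert 34 → {34, 33, 24, 12, 11, 10, 9}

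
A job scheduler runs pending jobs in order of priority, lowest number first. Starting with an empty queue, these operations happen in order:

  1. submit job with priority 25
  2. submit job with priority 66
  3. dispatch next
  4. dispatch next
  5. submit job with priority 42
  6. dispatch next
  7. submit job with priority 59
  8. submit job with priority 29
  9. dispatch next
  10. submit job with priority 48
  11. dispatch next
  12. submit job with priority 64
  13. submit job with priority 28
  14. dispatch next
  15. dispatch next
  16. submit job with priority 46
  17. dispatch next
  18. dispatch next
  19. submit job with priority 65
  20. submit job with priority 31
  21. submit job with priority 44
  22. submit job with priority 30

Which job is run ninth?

insert 25 → {25}
insert 66 → {25, 66}
dispatch next → 25; now {66}
dispatch next → 66; now {}
insert 42 → {42}
dispatch next → 42; now {}
insert 59 → {59}
insert 29 → {29, 59}
dispatch next → 29; now {59}
insert 48 → {48, 59}
dispatch next → 48; now {59}
insert 64 → {59, 64}
insert 28 → {28, 59, 64}
dispatch next → 28; now {59, 64}
dispatch next → 59; now {64}
insert 46 → {46, 64}
dispatch next → 46; now {64}
dispatch next → 64; now {}
insert 65 → {65}
insert 31 → {31, 65}
insert 44 → {31, 44, 65}
insert 30 → {30, 31, 44, 65}

64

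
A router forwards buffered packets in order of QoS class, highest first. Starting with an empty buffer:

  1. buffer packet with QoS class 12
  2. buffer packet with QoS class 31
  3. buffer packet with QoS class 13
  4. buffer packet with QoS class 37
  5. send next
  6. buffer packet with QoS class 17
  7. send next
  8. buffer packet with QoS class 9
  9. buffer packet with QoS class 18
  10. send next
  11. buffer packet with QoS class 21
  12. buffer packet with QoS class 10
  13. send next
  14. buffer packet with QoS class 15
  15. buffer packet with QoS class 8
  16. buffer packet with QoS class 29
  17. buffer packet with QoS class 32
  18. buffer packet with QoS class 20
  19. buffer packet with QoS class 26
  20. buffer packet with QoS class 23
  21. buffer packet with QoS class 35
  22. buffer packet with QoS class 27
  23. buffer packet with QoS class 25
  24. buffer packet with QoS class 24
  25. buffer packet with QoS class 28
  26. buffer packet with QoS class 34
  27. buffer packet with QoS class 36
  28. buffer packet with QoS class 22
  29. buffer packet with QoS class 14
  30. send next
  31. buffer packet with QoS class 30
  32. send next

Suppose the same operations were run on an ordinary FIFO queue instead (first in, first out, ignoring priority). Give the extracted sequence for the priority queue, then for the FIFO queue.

priority queue: 37 → 31 → 18 → 21 → 36 → 35; FIFO queue: 12, 31, 13, 37, 17, 9

insert 12 → {12}
insert 31 → {31, 12}
insert 13 → {31, 13, 12}
insert 37 → {37, 31, 13, 12}
send next → 37; now {31, 13, 12}
insert 17 → {31, 17, 13, 12}
send next → 31; now {17, 13, 12}
insert 9 → {17, 13, 12, 9}
insert 18 → {18, 17, 13, 12, 9}
send next → 18; now {17, 13, 12, 9}
insert 21 → {21, 17, 13, 12, 9}
insert 10 → {21, 17, 13, 12, 10, 9}
send next → 21; now {17, 13, 12, 10, 9}
insert 15 → {17, 15, 13, 12, 10, 9}
insert 8 → {17, 15, 13, 12, 10, 9, 8}
insert 29 → {29, 17, 15, 13, 12, 10, 9, 8}
insert 32 → {32, 29, 17, 15, 13, 12, 10, 9, 8}
insert 20 → {32, 29, 20, 17, 15, 13, 12, 10, 9, 8}
insert 26 → {32, 29, 26, 20, 17, 15, 13, 12, 10, 9, 8}
insert 23 → {32, 29, 26, 23, 20, 17, 15, 13, 12, 10, 9, 8}
insert 35 → {35, 32, 29, 26, 23, 20, 17, 15, 13, 12, 10, 9, 8}
insert 27 → {35, 32, 29, 27, 26, 23, 20, 17, 15, 13, 12, 10, 9, 8}
insert 25 → {35, 32, 29, 27, 26, 25, 23, 20, 17, 15, 13, 12, 10, 9, 8}
insert 24 → {35, 32, 29, 27, 26, 25, 24, 23, 20, 17, 15, 13, 12, 10, 9, 8}
insert 28 → {35, 32, 29, 28, 27, 26, 25, 24, 23, 20, 17, 15, 13, 12, 10, 9, 8}
insert 34 → {35, 34, 32, 29, 28, 27, 26, 25, 24, 23, 20, 17, 15, 13, 12, 10, 9, 8}
insert 36 → {36, 35, 34, 32, 29, 28, 27, 26, 25, 24, 23, 20, 17, 15, 13, 12, 10, 9, 8}
insert 22 → {36, 35, 34, 32, 29, 28, 27, 26, 25, 24, 23, 22, 20, 17, 15, 13, 12, 10, 9, 8}
insert 14 → {36, 35, 34, 32, 29, 28, 27, 26, 25, 24, 23, 22, 20, 17, 15, 14, 13, 12, 10, 9, 8}
send next → 36; now {35, 34, 32, 29, 28, 27, 26, 25, 24, 23, 22, 20, 17, 15, 14, 13, 12, 10, 9, 8}
insert 30 → {35, 34, 32, 30, 29, 28, 27, 26, 25, 24, 23, 22, 20, 17, 15, 14, 13, 12, 10, 9, 8}
send next → 35; now {34, 32, 30, 29, 28, 27, 26, 25, 24, 23, 22, 20, 17, 15, 14, 13, 12, 10, 9, 8}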